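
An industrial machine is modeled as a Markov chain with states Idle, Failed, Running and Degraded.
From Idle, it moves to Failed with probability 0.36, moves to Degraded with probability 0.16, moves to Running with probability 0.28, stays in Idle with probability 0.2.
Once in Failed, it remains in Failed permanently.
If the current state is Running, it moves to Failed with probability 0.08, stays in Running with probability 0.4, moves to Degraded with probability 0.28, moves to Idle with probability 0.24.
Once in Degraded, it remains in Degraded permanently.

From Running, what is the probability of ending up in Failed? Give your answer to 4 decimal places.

Let h(s) be the probability of absorption at Failed starting from transient state s. Then h(Failed) = 1 and h(Degraded) = 0. By first-step analysis:
h(Idle) = 0.2·h(Idle) + 0.36·1 + 0.28·h(Running) + 0.16·0
h(Running) = 0.24·h(Idle) + 0.08·1 + 0.4·h(Running) + 0.28·0
Solving: h(Idle) = 0.5775, h(Running) = 0.3643.
Starting from Running, the probability is 0.3643.

0.3643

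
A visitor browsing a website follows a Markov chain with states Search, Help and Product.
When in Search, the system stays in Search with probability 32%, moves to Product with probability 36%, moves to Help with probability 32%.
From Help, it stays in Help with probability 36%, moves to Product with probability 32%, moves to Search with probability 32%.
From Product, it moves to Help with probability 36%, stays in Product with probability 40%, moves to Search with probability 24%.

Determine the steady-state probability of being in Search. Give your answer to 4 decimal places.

0.2912

Let the stationary distribution be π with π = πP and π_1 + π_2 + π_3 = 1.
π_1 = 0.32·π_1 + 0.32·π_2 + 0.24·π_3
π_2 = 0.32·π_1 + 0.36·π_2 + 0.36·π_3
Solving with the normalization constraint gives π = (0.2912, 0.3484, 0.3605).
So the stationary probability of Search is 0.2912.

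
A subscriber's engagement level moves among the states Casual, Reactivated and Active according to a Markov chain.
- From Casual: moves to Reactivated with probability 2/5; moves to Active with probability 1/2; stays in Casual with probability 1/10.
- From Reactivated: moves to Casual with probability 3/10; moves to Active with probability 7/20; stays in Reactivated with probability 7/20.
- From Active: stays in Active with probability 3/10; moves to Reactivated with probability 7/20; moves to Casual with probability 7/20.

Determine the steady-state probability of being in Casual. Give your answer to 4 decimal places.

0.2655

Let the stationary distribution be π with π = πP and π_1 + π_2 + π_3 = 1.
π_1 = 0.1·π_1 + 0.3·π_2 + 0.35·π_3
π_2 = 0.4·π_1 + 0.35·π_2 + 0.35·π_3
Solving with the normalization constraint gives π = (0.2655, 0.3633, 0.3713).
So the stationary probability of Casual is 0.2655.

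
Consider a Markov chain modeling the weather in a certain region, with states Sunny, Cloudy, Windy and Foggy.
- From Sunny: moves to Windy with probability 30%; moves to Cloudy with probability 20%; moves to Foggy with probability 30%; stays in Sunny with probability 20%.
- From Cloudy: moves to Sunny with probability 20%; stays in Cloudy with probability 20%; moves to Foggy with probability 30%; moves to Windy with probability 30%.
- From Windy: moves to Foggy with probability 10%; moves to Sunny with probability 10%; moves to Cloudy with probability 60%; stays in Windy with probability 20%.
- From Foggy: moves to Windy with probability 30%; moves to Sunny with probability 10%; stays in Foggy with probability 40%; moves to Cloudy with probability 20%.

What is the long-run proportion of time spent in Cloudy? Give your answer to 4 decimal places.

Let the stationary distribution be π with π = πP and π_1 + π_2 + π_3 + π_4 = 1.
π_1 = 0.2·π_1 + 0.2·π_2 + 0.1·π_3 + 0.1·π_4
π_2 = 0.2·π_1 + 0.2·π_2 + 0.6·π_3 + 0.2·π_4
π_3 = 0.3·π_1 + 0.3·π_2 + 0.2·π_3 + 0.3·π_4
Solving with the normalization constraint gives π = (0.1455, 0.3091, 0.2727, 0.2727).
So the stationary probability of Cloudy is 0.3091.

0.3091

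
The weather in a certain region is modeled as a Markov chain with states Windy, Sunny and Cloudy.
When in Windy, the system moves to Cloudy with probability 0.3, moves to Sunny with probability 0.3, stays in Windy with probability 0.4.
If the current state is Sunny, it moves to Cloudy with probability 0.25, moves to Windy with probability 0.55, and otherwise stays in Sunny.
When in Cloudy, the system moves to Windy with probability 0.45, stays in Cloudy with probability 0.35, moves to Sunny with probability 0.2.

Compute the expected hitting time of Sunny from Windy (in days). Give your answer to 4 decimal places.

Let t(s) be the expected number of days to first reach Sunny from state s, with t(Sunny) = 0. Conditioning on the first day:
t(Windy) = 1 + 0.4·t(Windy) + 0.3·t(Cloudy)
t(Cloudy) = 1 + 0.45·t(Windy) + 0.35·t(Cloudy)
Solving: t(Windy) = 3.7255, t(Cloudy) = 4.1176.
Expected days from Windy to Sunny: 3.7255.

3.7255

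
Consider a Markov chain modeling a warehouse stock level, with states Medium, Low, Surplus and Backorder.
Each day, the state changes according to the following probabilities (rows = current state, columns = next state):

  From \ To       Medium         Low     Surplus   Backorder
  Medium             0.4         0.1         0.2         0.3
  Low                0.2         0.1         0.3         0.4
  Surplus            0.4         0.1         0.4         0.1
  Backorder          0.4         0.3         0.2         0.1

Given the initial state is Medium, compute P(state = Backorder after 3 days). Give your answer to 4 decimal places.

Propagate the distribution vector 3 days from Medium.
After 0 days: (1.0000, 0.0000, 0.0000, 0.0000)
After 1 day: (0.4000, 0.1000, 0.2000, 0.3000)
After 2 days: (0.3800, 0.1600, 0.2500, 0.2100)
After 3 days: (0.3680, 0.1420, 0.2660, 0.2240)
P(in Backorder after 3 days) = 0.2240

0.2240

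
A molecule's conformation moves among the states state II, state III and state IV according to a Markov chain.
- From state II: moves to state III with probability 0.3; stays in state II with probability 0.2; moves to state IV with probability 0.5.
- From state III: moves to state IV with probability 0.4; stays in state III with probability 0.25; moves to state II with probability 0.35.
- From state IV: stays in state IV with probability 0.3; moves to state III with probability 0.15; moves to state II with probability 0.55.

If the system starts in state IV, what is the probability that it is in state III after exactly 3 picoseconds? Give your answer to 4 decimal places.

0.2239

Propagate the distribution vector 3 picoseconds from state IV.
After 0 picoseconds: (0.0000, 0.0000, 1.0000)
After 1 picosecond: (0.5500, 0.1500, 0.3000)
After 2 picoseconds: (0.3275, 0.2475, 0.4250)
After 3 picoseconds: (0.3859, 0.2239, 0.3903)
P(in state III after 3 picoseconds) = 0.2239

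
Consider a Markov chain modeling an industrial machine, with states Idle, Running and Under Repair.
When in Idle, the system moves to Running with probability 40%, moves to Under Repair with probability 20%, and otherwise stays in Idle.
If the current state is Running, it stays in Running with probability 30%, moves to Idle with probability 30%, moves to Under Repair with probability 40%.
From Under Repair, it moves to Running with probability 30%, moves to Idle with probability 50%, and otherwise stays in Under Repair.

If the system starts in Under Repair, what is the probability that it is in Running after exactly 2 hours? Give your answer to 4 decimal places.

0.3500

Sum over the intermediate state after 1 hour:
P = P(Under Repair→Idle)·P(Idle→Running) + P(Under Repair→Running)·P(Running→Running) + P(Under Repair→Under Repair)·P(Under Repair→Running)
  = 0.5×0.4 + 0.3×0.3 + 0.2×0.3
  = 0.2000 + 0.0900 + 0.0600 = 0.3500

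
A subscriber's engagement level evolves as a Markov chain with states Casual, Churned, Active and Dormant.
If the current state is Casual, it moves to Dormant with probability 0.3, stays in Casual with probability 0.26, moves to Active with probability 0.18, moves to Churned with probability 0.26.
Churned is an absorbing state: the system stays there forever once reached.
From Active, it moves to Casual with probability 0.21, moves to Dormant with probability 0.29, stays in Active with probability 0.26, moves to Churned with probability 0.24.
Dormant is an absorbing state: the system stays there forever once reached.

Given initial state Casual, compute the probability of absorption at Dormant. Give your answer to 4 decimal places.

Let h(s) be the probability of absorption at Dormant starting from transient state s. Then h(Dormant) = 1 and h(Churned) = 0. By first-step analysis:
h(Casual) = 0.26·h(Casual) + 0.26·0 + 0.18·h(Active) + 0.3·1
h(Active) = 0.21·h(Casual) + 0.24·0 + 0.26·h(Active) + 0.29·1
Solving: h(Casual) = 0.5379, h(Active) = 0.5445.
Starting from Casual, the probability is 0.5379.

0.5379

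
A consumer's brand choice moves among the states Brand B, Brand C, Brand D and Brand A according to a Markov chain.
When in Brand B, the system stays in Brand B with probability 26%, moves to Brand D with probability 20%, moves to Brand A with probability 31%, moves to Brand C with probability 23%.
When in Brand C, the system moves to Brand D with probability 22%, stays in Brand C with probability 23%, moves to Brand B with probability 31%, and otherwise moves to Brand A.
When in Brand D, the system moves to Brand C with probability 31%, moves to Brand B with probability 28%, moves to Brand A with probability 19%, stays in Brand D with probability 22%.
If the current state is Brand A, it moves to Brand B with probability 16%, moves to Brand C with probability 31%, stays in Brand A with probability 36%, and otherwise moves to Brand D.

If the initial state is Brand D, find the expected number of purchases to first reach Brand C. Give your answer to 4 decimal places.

3.4420

Let t(s) be the expected number of purchases to first reach Brand C from state s, with t(Brand C) = 0. Conditioning on the first purchase:
t(Brand B) = 1 + 0.26·t(Brand B) + 0.2·t(Brand D) + 0.31·t(Brand A)
t(Brand D) = 1 + 0.28·t(Brand B) + 0.22·t(Brand D) + 0.19·t(Brand A)
t(Brand A) = 1 + 0.16·t(Brand B) + 0.17·t(Brand D) + 0.36·t(Brand A)
Solving: t(Brand B) = 3.7075, t(Brand D) = 3.4420, t(Brand A) = 3.4037.
Expected purchases from Brand D to Brand C: 3.4420.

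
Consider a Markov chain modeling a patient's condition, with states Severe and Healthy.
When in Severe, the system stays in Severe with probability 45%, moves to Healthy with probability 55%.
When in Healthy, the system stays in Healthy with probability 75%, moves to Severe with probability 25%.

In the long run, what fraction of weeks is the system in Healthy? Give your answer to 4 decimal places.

0.6875

Let the stationary distribution be π with π = πP and π_1 + π_2 = 1.
π_1 = 0.45·π_1 + 0.25·π_2
Solving with the normalization constraint gives π = (0.3125, 0.6875).
So the stationary probability of Healthy is 0.6875.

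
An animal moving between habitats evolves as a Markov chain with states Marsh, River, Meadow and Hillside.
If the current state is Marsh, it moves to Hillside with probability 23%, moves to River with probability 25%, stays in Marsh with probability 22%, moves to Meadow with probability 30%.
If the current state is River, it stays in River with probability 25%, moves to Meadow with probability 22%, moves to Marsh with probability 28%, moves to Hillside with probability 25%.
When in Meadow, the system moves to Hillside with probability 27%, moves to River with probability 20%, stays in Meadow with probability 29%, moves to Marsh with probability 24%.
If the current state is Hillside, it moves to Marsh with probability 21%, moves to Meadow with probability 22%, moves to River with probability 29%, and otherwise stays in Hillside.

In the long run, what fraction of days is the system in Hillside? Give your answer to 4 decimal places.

Let the stationary distribution be π with π = πP and π_1 + π_2 + π_3 + π_4 = 1.
π_1 = 0.22·π_1 + 0.28·π_2 + 0.24·π_3 + 0.21·π_4
π_2 = 0.25·π_1 + 0.25·π_2 + 0.2·π_3 + 0.29·π_4
π_3 = 0.3·π_1 + 0.22·π_2 + 0.29·π_3 + 0.22·π_4
Solving with the normalization constraint gives π = (0.2374, 0.2475, 0.2570, 0.2581).
So the stationary probability of Hillside is 0.2581.

0.2581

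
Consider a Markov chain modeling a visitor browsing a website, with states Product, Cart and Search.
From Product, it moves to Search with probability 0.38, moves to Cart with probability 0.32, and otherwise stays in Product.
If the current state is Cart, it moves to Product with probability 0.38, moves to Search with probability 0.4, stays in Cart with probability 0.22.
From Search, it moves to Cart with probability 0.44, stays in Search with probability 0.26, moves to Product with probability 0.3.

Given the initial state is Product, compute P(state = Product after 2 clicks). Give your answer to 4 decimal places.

0.3256

Sum over the intermediate state after 1 click:
P = P(Product→Product)·P(Product→Product) + P(Product→Cart)·P(Cart→Product) + P(Product→Search)·P(Search→Product)
  = 0.3×0.3 + 0.32×0.38 + 0.38×0.3
  = 0.0900 + 0.1216 + 0.1140 = 0.3256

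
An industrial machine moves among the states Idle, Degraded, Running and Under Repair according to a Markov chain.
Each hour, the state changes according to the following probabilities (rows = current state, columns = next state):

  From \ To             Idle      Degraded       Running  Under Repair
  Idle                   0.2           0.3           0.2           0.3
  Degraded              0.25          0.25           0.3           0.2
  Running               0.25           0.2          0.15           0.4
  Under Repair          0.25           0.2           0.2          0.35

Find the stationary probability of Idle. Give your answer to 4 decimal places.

0.2381

Let the stationary distribution be π with π = πP and π_1 + π_2 + π_3 + π_4 = 1.
π_1 = 0.2·π_1 + 0.25·π_2 + 0.25·π_3 + 0.25·π_4
π_2 = 0.3·π_1 + 0.25·π_2 + 0.2·π_3 + 0.2·π_4
π_3 = 0.2·π_1 + 0.3·π_2 + 0.15·π_3 + 0.2·π_4
Solving with the normalization constraint gives π = (0.2381, 0.2356, 0.2129, 0.3134).
So the stationary probability of Idle is 0.2381.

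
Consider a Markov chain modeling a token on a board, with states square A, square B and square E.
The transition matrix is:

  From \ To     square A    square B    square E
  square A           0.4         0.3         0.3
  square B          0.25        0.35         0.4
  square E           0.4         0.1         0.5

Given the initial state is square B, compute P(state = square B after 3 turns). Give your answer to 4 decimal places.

0.2289

Propagate the distribution vector 3 turns from square B.
After 0 turns: (0.0000, 1.0000, 0.0000)
After 1 turn: (0.2500, 0.3500, 0.4000)
After 2 turns: (0.3475, 0.2375, 0.4150)
After 3 turns: (0.3644, 0.2289, 0.4068)
P(in square B after 3 turns) = 0.2289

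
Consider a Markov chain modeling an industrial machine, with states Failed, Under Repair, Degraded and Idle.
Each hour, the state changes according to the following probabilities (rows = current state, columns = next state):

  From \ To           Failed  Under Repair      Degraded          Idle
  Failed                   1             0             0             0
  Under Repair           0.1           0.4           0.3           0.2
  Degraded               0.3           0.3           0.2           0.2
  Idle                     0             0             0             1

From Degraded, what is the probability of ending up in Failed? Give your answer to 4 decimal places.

0.5385

Let h(s) be the probability of absorption at Failed starting from transient state s. Then h(Failed) = 1 and h(Idle) = 0. By first-step analysis:
h(Under Repair) = 0.1·1 + 0.4·h(Under Repair) + 0.3·h(Degraded) + 0.2·0
h(Degraded) = 0.3·1 + 0.3·h(Under Repair) + 0.2·h(Degraded) + 0.2·0
Solving: h(Under Repair) = 0.4359, h(Degraded) = 0.5385.
Starting from Degraded, the probability is 0.5385.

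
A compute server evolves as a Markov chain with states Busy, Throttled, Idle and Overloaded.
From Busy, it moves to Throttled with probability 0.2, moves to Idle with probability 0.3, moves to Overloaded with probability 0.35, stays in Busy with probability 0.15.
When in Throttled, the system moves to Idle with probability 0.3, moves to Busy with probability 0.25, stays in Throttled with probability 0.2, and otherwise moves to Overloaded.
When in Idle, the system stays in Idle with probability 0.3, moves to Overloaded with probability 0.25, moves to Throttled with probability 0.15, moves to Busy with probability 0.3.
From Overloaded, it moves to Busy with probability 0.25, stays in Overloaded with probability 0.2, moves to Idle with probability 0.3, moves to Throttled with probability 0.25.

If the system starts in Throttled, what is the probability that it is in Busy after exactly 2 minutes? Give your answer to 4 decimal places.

0.2400

Propagate the distribution vector 2 minutes from Throttled.
After 0 minutes: (0.0000, 1.0000, 0.0000, 0.0000)
After 1 minute: (0.2500, 0.2000, 0.3000, 0.2500)
After 2 minutes: (0.2400, 0.1975, 0.3000, 0.2625)
P(in Busy after 2 minutes) = 0.2400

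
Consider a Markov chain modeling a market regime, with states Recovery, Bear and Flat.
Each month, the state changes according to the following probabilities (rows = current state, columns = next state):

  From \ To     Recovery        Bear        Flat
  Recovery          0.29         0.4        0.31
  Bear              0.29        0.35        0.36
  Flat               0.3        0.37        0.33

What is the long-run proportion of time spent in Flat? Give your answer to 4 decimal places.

0.3353

Let the stationary distribution be π with π = πP and π_1 + π_2 + π_3 = 1.
π_1 = 0.29·π_1 + 0.29·π_2 + 0.3·π_3
π_2 = 0.4·π_1 + 0.35·π_2 + 0.37·π_3
Solving with the normalization constraint gives π = (0.2934, 0.3714, 0.3353).
So the stationary probability of Flat is 0.3353.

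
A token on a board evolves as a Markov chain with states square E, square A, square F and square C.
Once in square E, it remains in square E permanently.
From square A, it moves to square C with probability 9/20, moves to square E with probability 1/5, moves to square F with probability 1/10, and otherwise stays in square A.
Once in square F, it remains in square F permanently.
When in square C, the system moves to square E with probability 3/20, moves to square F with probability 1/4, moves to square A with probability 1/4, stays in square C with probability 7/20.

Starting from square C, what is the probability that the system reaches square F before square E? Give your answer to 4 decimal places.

0.5667

Let h(s) be the probability of absorption at square F starting from transient state s. Then h(square F) = 1 and h(square E) = 0. By first-step analysis:
h(square A) = 0.2·0 + 0.25·h(square A) + 0.1·1 + 0.45·h(square C)
h(square C) = 0.15·0 + 0.25·h(square A) + 0.25·1 + 0.35·h(square C)
Solving: h(square A) = 0.4733, h(square C) = 0.5667.
Starting from square C, the probability is 0.5667.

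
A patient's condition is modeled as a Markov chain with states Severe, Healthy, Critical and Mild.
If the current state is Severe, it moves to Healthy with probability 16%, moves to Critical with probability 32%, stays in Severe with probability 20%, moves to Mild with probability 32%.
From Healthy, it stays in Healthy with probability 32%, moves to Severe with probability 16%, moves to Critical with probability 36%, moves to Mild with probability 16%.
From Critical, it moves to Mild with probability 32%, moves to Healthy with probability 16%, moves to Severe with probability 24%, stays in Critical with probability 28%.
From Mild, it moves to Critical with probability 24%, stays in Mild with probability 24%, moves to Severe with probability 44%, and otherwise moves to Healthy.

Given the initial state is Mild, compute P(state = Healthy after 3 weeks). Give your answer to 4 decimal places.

0.1615

Propagate the distribution vector 3 weeks from Mild.
After 0 weeks: (0.0000, 0.0000, 0.0000, 1.0000)
After 1 week: (0.4400, 0.0800, 0.2400, 0.2400)
After 2 weeks: (0.2640, 0.1536, 0.2944, 0.2880)
After 3 weeks: (0.2748, 0.1615, 0.2913, 0.2724)
P(in Healthy after 3 weeks) = 0.1615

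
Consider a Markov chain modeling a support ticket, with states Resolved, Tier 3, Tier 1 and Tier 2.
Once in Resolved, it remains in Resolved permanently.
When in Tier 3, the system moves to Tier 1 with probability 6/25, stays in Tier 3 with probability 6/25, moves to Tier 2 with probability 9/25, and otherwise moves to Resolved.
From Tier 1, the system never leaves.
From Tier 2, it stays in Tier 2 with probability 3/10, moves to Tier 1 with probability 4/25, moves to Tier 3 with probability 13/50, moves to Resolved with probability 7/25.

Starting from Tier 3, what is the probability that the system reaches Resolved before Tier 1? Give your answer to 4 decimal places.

0.4854

Let h(s) be the probability of absorption at Resolved starting from transient state s. Then h(Resolved) = 1 and h(Tier 1) = 0. By first-step analysis:
h(Tier 3) = 0.16·1 + 0.24·h(Tier 3) + 0.24·0 + 0.36·h(Tier 2)
h(Tier 2) = 0.28·1 + 0.26·h(Tier 3) + 0.16·0 + 0.3·h(Tier 2)
Solving: h(Tier 3) = 0.4854, h(Tier 2) = 0.5803.
Starting from Tier 3, the probability is 0.4854.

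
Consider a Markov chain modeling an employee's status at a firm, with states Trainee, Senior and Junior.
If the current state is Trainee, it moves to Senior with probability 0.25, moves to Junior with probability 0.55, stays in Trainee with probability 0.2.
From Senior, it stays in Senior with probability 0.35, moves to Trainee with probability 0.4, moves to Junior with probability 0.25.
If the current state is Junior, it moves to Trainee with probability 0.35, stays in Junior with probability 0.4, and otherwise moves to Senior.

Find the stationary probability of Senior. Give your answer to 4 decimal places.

Let the stationary distribution be π with π = πP and π_1 + π_2 + π_3 = 1.
π_1 = 0.2·π_1 + 0.4·π_2 + 0.35·π_3
π_2 = 0.25·π_1 + 0.35·π_2 + 0.25·π_3
Solving with the normalization constraint gives π = (0.3164, 0.2778, 0.4058).
So the stationary probability of Senior is 0.2778.

0.2778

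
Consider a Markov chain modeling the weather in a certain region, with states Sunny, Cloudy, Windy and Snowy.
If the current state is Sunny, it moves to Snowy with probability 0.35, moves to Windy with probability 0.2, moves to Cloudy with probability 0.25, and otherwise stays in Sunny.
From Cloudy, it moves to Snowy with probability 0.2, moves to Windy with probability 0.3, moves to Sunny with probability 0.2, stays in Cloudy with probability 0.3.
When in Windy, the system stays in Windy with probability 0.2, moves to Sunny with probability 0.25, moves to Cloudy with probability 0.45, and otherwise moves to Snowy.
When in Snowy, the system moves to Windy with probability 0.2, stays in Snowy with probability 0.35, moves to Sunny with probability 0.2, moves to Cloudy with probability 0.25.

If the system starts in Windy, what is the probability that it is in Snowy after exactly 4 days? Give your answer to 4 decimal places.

Propagate the distribution vector 4 days from Windy.
After 0 days: (0.0000, 0.0000, 1.0000, 0.0000)
After 1 day: (0.2500, 0.4500, 0.2000, 0.1000)
After 2 days: (0.2100, 0.3125, 0.2450, 0.2325)
After 3 days: (0.2123, 0.3146, 0.2313, 0.2419)
After 4 days: (0.2116, 0.3120, 0.2315, 0.2450)
P(in Snowy after 4 days) = 0.2450

0.2450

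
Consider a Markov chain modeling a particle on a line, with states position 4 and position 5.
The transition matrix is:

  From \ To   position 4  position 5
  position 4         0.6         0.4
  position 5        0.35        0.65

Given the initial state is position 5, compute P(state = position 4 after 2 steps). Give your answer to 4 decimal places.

0.4375

Sum over the intermediate state after 1 step:
P = P(position 5→position 4)·P(position 4→position 4) + P(position 5→position 5)·P(position 5→position 4)
  = 0.35×0.6 + 0.65×0.35
  = 0.2100 + 0.2275 = 0.4375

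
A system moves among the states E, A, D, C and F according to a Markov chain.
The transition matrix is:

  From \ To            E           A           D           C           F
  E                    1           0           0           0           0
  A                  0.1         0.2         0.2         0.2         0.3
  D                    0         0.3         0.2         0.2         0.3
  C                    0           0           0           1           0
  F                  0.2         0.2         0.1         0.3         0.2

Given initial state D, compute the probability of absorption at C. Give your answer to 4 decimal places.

0.7412

Let h(s) be the probability of absorption at C starting from transient state s. Then h(C) = 1 and h(E) = 0. By first-step analysis:
h(A) = 0.1·0 + 0.2·h(A) + 0.2·h(D) + 0.2·1 + 0.3·h(F)
h(D) = 0.3·h(A) + 0.2·h(D) + 0.2·1 + 0.3·h(F)
h(F) = 0.2·0 + 0.2·h(A) + 0.1·h(D) + 0.3·1 + 0.2·h(F)
Solving: h(A) = 0.6739, h(D) = 0.7412, h(F) = 0.6361.
Starting from D, the probability is 0.7412.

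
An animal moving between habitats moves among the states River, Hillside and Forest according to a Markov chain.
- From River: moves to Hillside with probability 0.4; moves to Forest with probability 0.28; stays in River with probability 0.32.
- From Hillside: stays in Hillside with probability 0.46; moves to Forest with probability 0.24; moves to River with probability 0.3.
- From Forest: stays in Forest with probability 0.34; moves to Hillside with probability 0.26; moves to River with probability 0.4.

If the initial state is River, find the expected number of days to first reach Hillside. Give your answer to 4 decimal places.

2.7910

Let t(s) be the expected number of days to first reach Hillside from state s, with t(Hillside) = 0. Conditioning on the first day:
t(River) = 1 + 0.32·t(River) + 0.28·t(Forest)
t(Forest) = 1 + 0.4·t(River) + 0.34·t(Forest)
Solving: t(River) = 2.7910, t(Forest) = 3.2067.
Expected days from River to Hillside: 2.7910.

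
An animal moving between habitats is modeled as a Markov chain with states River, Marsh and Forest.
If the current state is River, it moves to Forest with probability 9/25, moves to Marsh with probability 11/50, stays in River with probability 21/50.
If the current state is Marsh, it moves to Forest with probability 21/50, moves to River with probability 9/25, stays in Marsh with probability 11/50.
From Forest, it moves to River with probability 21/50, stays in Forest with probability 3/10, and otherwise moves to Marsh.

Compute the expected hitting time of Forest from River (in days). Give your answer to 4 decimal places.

2.6795

Let t(s) be the expected number of days to first reach Forest from state s, with t(Forest) = 0. Conditioning on the first day:
t(River) = 1 + 0.42·t(River) + 0.22·t(Marsh)
t(Marsh) = 1 + 0.36·t(River) + 0.22·t(Marsh)
Solving: t(River) = 2.6795, t(Marsh) = 2.5188.
Expected days from River to Forest: 2.6795.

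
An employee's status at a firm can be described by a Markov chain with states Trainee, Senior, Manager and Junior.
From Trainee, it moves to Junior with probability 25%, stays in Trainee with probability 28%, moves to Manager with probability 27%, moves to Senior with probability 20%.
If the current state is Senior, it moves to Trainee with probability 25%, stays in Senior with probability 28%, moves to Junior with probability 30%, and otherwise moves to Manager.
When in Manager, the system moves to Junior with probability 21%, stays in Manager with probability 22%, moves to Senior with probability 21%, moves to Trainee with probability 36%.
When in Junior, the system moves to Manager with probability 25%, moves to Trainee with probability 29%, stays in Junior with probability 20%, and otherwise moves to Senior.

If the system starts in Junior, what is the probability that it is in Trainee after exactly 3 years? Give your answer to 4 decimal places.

0.2936

Propagate the distribution vector 3 years from Junior.
After 0 years: (0.0000, 0.0000, 0.0000, 1.0000)
After 1 year: (0.2900, 0.2600, 0.2500, 0.2000)
After 2 years: (0.2942, 0.2353, 0.2275, 0.2430)
After 3 years: (0.2936, 0.2357, 0.2302, 0.2405)
P(in Trainee after 3 years) = 0.2936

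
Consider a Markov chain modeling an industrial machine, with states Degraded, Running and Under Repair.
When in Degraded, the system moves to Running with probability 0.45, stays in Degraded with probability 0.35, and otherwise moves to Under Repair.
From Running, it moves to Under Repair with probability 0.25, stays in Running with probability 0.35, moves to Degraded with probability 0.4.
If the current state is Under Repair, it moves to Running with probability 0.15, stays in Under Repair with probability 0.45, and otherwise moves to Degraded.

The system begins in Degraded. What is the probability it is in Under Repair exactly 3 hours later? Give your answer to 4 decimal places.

0.2854

Propagate the distribution vector 3 hours from Degraded.
After 0 hours: (1.0000, 0.0000, 0.0000)
After 1 hour: (0.3500, 0.4500, 0.2000)
After 2 hours: (0.3825, 0.3450, 0.2725)
After 3 hours: (0.3809, 0.3338, 0.2854)
P(in Under Repair after 3 hours) = 0.2854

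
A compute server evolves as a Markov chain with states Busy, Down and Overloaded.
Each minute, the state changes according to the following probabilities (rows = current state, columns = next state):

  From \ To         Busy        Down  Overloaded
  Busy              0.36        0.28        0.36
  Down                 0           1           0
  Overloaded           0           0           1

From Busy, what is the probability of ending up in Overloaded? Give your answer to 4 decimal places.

Let h(s) be the probability of absorption at Overloaded starting from transient state s. Then h(Overloaded) = 1 and h(Down) = 0. By first-step analysis:
h(Busy) = 0.36·h(Busy) + 0.28·0 + 0.36·1
Solving: h(Busy) = 0.5625.
Starting from Busy, the probability is 0.5625.

0.5625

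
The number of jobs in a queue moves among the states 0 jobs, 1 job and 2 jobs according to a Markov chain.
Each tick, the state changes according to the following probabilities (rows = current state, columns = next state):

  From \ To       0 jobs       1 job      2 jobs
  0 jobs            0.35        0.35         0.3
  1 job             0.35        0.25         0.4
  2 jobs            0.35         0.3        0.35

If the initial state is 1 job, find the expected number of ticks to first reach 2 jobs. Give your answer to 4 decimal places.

2.7397

Let t(s) be the expected number of ticks to first reach 2 jobs from state s, with t(2 jobs) = 0. Conditioning on the first tick:
t(0 jobs) = 1 + 0.35·t(0 jobs) + 0.35·t(1 job)
t(1 job) = 1 + 0.35·t(0 jobs) + 0.25·t(1 job)
Solving: t(0 jobs) = 3.0137, t(1 job) = 2.7397.
Expected ticks from 1 job to 2 jobs: 2.7397.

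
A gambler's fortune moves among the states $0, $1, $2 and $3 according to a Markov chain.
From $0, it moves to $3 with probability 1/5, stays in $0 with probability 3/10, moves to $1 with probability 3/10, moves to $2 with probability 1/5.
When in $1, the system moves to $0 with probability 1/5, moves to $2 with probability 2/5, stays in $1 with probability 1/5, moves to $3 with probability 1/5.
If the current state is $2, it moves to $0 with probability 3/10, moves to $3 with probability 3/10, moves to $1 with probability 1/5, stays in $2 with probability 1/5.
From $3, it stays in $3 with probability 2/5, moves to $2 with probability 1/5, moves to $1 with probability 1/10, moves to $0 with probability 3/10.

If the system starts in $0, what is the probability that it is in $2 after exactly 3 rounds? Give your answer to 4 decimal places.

Propagate the distribution vector 3 rounds from $0.
After 0 rounds: (1.0000, 0.0000, 0.0000, 0.0000)
After 1 round: (0.3000, 0.3000, 0.2000, 0.2000)
After 2 rounds: (0.2700, 0.2100, 0.2600, 0.2600)
After 3 rounds: (0.2790, 0.2010, 0.2420, 0.2780)
P(in $2 after 3 rounds) = 0.2420

0.2420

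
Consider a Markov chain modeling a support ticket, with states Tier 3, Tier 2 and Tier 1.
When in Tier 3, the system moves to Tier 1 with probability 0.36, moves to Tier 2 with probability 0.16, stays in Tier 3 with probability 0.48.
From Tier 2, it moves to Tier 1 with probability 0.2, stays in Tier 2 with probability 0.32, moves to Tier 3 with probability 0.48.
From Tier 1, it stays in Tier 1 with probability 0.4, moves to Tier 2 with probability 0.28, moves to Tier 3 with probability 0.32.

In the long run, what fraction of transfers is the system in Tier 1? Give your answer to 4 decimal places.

Let the stationary distribution be π with π = πP and π_1 + π_2 + π_3 = 1.
π_1 = 0.48·π_1 + 0.48·π_2 + 0.32·π_3
π_2 = 0.16·π_1 + 0.32·π_2 + 0.28·π_3
Solving with the normalization constraint gives π = (0.4264, 0.2384, 0.3353).
So the stationary probability of Tier 1 is 0.3353.

0.3353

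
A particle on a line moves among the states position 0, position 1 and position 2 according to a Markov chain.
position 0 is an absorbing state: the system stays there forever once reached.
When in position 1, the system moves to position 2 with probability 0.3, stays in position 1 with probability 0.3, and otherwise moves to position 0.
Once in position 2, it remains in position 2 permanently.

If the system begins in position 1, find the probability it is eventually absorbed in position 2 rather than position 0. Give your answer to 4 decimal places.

Let h(s) be the probability of absorption at position 2 starting from transient state s. Then h(position 2) = 1 and h(position 0) = 0. By first-step analysis:
h(position 1) = 0.4·0 + 0.3·h(position 1) + 0.3·1
Solving: h(position 1) = 0.4286.
Starting from position 1, the probability is 0.4286.

0.4286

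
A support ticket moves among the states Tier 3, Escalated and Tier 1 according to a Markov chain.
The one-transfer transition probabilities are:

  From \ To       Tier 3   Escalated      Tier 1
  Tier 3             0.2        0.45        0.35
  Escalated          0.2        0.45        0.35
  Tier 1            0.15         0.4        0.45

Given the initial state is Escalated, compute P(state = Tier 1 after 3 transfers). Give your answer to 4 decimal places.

Propagate the distribution vector 3 transfers from Escalated.
After 0 transfers: (0.0000, 1.0000, 0.0000)
After 1 transfer: (0.2000, 0.4500, 0.3500)
After 2 transfers: (0.1825, 0.4325, 0.3850)
After 3 transfers: (0.1808, 0.4308, 0.3885)
P(in Tier 1 after 3 transfers) = 0.3885

0.3885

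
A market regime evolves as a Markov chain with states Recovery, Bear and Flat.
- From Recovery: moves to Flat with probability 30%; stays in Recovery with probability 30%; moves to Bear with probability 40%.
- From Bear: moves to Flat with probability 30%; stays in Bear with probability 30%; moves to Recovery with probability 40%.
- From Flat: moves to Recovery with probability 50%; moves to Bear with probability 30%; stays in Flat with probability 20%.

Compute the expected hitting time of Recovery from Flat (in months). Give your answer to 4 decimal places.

Let t(s) be the expected number of months to first reach Recovery from state s, with t(Recovery) = 0. Conditioning on the first month:
t(Bear) = 1 + 0.3·t(Bear) + 0.3·t(Flat)
t(Flat) = 1 + 0.3·t(Bear) + 0.2·t(Flat)
Solving: t(Bear) = 2.3404, t(Flat) = 2.1277.
Expected months from Flat to Recovery: 2.1277.

2.1277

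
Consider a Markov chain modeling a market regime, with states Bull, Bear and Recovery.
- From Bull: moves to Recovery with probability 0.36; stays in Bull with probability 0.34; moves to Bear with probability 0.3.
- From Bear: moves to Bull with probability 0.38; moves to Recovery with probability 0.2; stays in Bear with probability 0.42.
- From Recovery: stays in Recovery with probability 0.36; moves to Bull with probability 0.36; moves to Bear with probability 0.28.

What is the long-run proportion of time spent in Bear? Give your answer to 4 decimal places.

Let the stationary distribution be π with π = πP and π_1 + π_2 + π_3 = 1.
π_1 = 0.34·π_1 + 0.38·π_2 + 0.36·π_3
π_2 = 0.3·π_1 + 0.42·π_2 + 0.28·π_3
Solving with the normalization constraint gives π = (0.3595, 0.3339, 0.3066).
So the stationary probability of Bear is 0.3339.

0.3339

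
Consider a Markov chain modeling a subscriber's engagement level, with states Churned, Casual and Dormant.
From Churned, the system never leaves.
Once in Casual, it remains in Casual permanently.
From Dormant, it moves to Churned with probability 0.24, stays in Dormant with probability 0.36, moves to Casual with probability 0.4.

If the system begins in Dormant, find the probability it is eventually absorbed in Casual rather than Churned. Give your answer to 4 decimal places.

0.6250

Let h(s) be the probability of absorption at Casual starting from transient state s. Then h(Casual) = 1 and h(Churned) = 0. By first-step analysis:
h(Dormant) = 0.24·0 + 0.4·1 + 0.36·h(Dormant)
Solving: h(Dormant) = 0.6250.
Starting from Dormant, the probability is 0.6250.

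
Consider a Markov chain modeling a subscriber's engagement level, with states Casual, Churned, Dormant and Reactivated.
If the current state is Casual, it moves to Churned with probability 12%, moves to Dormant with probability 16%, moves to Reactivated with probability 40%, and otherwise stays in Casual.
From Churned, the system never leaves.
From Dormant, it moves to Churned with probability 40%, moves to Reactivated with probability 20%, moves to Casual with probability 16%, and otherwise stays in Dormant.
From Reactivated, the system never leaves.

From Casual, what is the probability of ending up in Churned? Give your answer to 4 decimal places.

0.3160

Let h(s) be the probability of absorption at Churned starting from transient state s. Then h(Churned) = 1 and h(Reactivated) = 0. By first-step analysis:
h(Casual) = 0.32·h(Casual) + 0.12·1 + 0.16·h(Dormant) + 0.4·0
h(Dormant) = 0.16·h(Casual) + 0.4·1 + 0.24·h(Dormant) + 0.2·0
Solving: h(Casual) = 0.3160, h(Dormant) = 0.5928.
Starting from Casual, the probability is 0.3160.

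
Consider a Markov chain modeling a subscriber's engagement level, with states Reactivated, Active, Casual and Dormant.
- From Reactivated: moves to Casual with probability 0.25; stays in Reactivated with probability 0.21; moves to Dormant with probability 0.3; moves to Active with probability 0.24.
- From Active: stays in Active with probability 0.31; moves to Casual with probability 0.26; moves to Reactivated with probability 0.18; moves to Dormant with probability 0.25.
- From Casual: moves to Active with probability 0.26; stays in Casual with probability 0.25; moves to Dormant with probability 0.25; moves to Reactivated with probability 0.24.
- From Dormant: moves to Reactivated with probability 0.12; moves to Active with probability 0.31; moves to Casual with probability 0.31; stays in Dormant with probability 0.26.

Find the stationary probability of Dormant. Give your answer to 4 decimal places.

0.2619

Let the stationary distribution be π with π = πP and π_1 + π_2 + π_3 + π_4 = 1.
π_1 = 0.21·π_1 + 0.18·π_2 + 0.24·π_3 + 0.12·π_4
π_2 = 0.24·π_1 + 0.31·π_2 + 0.26·π_3 + 0.31·π_4
π_3 = 0.25·π_1 + 0.26·π_2 + 0.25·π_3 + 0.31·π_4
Solving with the normalization constraint gives π = (0.1860, 0.2836, 0.2686, 0.2619).
So the stationary probability of Dormant is 0.2619.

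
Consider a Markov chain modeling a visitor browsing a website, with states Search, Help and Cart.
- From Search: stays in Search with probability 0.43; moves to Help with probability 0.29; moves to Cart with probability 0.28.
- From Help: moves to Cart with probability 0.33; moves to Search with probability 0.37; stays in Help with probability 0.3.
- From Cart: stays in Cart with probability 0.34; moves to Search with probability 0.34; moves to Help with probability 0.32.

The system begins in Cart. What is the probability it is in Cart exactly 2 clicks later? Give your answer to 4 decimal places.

Sum over the intermediate state after 1 click:
P = P(Cart→Search)·P(Search→Cart) + P(Cart→Help)·P(Help→Cart) + P(Cart→Cart)·P(Cart→Cart)
  = 0.34×0.28 + 0.32×0.33 + 0.34×0.34
  = 0.0952 + 0.1056 + 0.1156 = 0.3164

0.3164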